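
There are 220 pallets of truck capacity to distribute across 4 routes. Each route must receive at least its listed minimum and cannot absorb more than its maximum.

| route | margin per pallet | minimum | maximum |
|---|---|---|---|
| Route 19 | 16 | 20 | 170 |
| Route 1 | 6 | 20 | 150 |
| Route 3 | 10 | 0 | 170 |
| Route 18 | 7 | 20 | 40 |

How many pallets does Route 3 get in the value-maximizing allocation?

10

Meeting every minimum uses 20+20+0+20 = 60 pallets, leaving 160.
Rank by margin per pallet: Route 19 16 > Route 3 10 > Route 18 7 > Route 1 6.
Give Route 19 150 more to hit its cap of 170 — 10 left.
Route 3: +10 (room for 170) → 10. Pool exhausted.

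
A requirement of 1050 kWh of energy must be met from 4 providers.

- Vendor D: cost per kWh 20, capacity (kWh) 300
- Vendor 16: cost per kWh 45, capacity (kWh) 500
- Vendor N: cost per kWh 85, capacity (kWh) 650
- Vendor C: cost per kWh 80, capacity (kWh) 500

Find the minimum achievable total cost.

Fill from the cheapest provider first.
Take 300 from Vendor D at 20 → need 750 more.
Vendor 16 at 45: take all 500 kWh → 250 still needed.
Vendor C (80): take the remaining 250 → done.
Vendor N: unused.
Cost = 300×20 + 500×45 + 250×80 = 48500.

48500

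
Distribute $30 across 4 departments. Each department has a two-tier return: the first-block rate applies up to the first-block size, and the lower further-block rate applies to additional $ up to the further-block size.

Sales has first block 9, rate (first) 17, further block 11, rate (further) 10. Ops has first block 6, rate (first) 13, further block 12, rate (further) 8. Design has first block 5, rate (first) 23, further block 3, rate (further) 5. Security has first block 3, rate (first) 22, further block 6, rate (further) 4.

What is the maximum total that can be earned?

Treat each block as its own option and order by rate: Design/tier1 23 > Security/tier1 22 > Sales/tier1 17 > Ops/tier1 13 > Sales/tier2 10 > Ops/tier2 8 > Design/tier2 5 > Security/tier2 4.
Design/tier1 (23): +5 ; 25 left.
Fill Security tier1 block (3 at 22) ; 22 left.
Fill Sales tier1 block (9 at 17) ; 13 left.
Ops tier1 at 13: fill all 6 ; 7 left.
Sales tier2 at 10: only 7 left, fill 7.
Total = 23×5 + 22×3 + 17×9 + 13×6 + 10×7 = 482.

482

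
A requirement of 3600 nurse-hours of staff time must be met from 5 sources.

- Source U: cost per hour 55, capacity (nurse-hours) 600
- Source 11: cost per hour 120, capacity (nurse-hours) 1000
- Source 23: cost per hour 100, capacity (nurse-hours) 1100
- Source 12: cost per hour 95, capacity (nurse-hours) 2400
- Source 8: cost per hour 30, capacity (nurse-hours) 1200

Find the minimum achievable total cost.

Fill from the cheapest source first.
Source 8 at 30: take all 1200 nurse-hours ; 2400 still needed.
Source U at 55: take all 600 nurse-hours ; 1800 still needed.
Source 12 (95): take the remaining 1800 ; done.
Source 23, Source 11: unused.
Cost = 1200×30 + 600×55 + 1800×95 = 240000.

240000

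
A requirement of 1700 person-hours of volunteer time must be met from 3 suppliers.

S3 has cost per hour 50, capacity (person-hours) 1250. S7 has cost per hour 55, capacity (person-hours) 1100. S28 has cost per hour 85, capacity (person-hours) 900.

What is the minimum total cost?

Cheapest first:
S3 (50): use full 1250 → 450 person-hours to go.
Take 450 from S7 at 55 to finish.
S28: unused.
Cost = 1250×50 + 450×55 = 87250.

87250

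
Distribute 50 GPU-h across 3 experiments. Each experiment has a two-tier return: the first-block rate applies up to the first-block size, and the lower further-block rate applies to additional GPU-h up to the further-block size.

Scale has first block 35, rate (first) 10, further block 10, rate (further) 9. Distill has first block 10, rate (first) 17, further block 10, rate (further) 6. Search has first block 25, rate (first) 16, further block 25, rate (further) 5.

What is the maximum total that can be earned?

Treat each block as its own option and order by rate: Distill/first 17 > Search/first 16 > Scale/first 10 > Scale/second 9 > Distill/second 6 > Search/second 5.
Distill/first (17): +10 → 40 left.
Search first at 16: fill all 25 → 15 left.
15 remain; put them into Scale first at 10.
Total = 17×10 + 16×25 + 10×15 = 720.

720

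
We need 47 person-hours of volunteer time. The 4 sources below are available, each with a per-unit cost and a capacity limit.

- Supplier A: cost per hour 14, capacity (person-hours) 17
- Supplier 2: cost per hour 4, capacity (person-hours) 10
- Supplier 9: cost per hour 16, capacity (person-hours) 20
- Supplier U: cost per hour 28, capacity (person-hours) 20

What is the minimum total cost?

598

Fill from the cheapest source first.
Supplier 2 (4): use full 10 → 37 person-hours to go.
Supplier A at 14: take all 17 person-hours → 20 still needed.
Take 20 from Supplier 9 at 16 → need 0 more.
Supplier U: unused.
Cost = 10×4 + 17×14 + 20×16 = 598.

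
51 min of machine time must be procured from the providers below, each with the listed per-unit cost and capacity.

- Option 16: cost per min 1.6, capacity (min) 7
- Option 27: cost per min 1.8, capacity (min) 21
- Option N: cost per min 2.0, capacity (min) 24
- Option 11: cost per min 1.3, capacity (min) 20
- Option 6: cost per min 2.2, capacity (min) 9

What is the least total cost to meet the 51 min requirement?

Fill from the cheapest provider first.
Option 11 (1.3): use full 20 — 31 min to go.
Take 7 from Option 16 at 1.6 — need 24 more.
Take 21 from Option 27 at 1.8 — need 3 more.
Take 3 from Option N at 2.0 to finish.
Option 6: unused.
Cost = 20×1.3 + 7×1.6 + 21×1.8 + 3×2.0 = 81.

81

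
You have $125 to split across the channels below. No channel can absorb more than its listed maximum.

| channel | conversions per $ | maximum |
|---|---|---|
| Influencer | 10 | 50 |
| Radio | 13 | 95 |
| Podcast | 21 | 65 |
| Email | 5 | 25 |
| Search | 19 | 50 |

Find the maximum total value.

Highest conversions per $ first: Podcast 21 > Search 19 > Radio 13 > Influencer 10 > Email 5.
Podcast takes 65 to reach its cap of 65 → 60 left.
Give Search 50 to hit its cap of 50 → 10 left.
Radio has room for 95 but only 10 remain, so it gets 10.
Total = 13×10 + 21×65 + 19×50 = 2445.

2445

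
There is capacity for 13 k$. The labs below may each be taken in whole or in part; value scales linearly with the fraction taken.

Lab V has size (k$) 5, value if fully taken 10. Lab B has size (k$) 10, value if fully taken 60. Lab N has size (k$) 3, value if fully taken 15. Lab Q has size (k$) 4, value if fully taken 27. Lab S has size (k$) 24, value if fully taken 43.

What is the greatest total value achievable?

Sort by value density: Lab Q 27/4≈6.75, Lab B 60/10≈6, Lab N 15/3≈5, Lab V 10/5≈2, Lab S 43/24≈1.79.
Lab Q: take in full, 4 k$ for value 27 ; 9 left.
Only 9 k$ remain; take 9/10 of Lab B for value 60×9/10 = 54.
Total value = 81.

81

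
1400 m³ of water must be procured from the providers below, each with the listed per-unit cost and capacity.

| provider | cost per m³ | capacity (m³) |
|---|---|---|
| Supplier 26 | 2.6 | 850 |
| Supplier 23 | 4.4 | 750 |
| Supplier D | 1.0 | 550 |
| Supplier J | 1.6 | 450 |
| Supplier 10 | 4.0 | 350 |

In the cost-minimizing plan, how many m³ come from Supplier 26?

Cheapest first:
Take 550 from Supplier D at 1.0 ; need 850 more.
Supplier J (1.6): use full 450 ; 400 m³ to go.
Supplier 26 (2.6): take the remaining 400 ; done.
Supplier 10, Supplier 23: unused.

400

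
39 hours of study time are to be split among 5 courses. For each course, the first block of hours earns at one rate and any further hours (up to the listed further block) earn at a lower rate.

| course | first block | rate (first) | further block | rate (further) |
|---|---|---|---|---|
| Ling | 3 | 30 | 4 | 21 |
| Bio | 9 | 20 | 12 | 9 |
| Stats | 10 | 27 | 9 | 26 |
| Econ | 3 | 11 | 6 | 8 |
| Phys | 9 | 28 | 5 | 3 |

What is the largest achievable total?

1010

Treat each block as its own option and order by rate: Ling/tier1 30 > Phys/tier1 28 > Stats/tier1 27 > Stats/tier2 26 > Ling/tier2 21 > Bio/tier1 20 > Econ/tier1 11 > Bio/tier2 9 > Econ/tier2 8 > Phys/tier2 3.
Ling tier1 at 30: fill all 3 ; 36 left.
Phys tier1 at 28: fill all 9 ; 27 left.
Stats tier1 at 27: fill all 10 ; 17 left.
Fill Stats tier2 block (9 at 26) ; 8 left.
Ling tier2 at 21: fill all 4 ; 4 left.
Bio/tier1: +4 of 9 at 20; pool empty.
Total = 30×3 + 28×9 + 27×10 + 26×9 + 21×4 + 20×4 = 1010.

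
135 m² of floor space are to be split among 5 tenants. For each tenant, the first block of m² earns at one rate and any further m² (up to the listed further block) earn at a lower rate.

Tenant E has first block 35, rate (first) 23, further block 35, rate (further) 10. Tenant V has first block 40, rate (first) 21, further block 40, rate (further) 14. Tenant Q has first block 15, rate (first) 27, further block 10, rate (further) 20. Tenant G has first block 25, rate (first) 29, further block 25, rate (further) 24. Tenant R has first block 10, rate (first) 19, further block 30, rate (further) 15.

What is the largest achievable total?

Rank every tier by rate: Tenant G/tier1 29 > Tenant Q/tier1 27 > Tenant G/tier2 24 > Tenant E/tier1 23 > Tenant V/tier1 21 > Tenant Q/tier2 20 > Tenant R/tier1 19 > Tenant R/tier2 15 > Tenant V/tier2 14 > Tenant E/tier2 10.
Tenant G/tier1 (29): +25 ; 110 left.
Tenant Q tier1 at 27: fill all 15 ; 95 left.
Tenant G tier2 at 24: fill all 25 ; 70 left.
Fill Tenant E tier1 block (35 at 23) ; 35 left.
Tenant V/tier1: +35 of 40 at 21; pool empty.
Total = 29×25 + 27×15 + 24×25 + 23×35 + 21×35 = 3270.

3270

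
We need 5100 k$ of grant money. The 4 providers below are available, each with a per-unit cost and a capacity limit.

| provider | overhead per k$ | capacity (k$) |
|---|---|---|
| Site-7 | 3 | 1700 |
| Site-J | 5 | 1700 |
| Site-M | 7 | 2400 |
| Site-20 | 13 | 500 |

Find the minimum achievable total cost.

25500

Fill from the cheapest provider first.
Take 1700 from Site-7 at 3 — need 3400 more.
Site-J (5): use full 1700 — 1700 k$ to go.
Take 1700 from Site-M at 7 to finish.
Site-20: unused.
Cost = 1700×3 + 1700×5 + 1700×7 = 25500.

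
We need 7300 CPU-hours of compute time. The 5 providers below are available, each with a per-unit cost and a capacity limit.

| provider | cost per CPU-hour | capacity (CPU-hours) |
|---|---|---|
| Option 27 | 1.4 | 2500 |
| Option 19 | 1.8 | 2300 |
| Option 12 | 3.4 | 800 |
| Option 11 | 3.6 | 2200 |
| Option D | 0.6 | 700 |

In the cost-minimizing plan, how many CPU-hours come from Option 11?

1000

Fill from the cheapest provider first.
Option D at 0.6: take all 700 CPU-hours → 6600 still needed.
Take 2500 from Option 27 at 1.4 → need 4100 more.
Take 2300 from Option 19 at 1.8 → need 1800 more.
Option 12 (3.4): use full 800 → 1000 CPU-hours to go.
Option 11 (3.6): take the remaining 1000 → done.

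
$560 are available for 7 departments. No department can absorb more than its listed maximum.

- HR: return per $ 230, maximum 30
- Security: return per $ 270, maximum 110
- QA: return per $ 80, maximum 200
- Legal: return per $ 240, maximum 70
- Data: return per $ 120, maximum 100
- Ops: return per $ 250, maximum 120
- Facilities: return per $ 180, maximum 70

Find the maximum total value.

Rank by return per $: Security 270 > Ops 250 > Legal 240 > HR 230 > Facilities 180 > Data 120 > QA 80.
Give Security 110 to hit its cap of 110 — 450 left.
Ops: +120 to 120 (cap) — 330 left.
Legal: +70 to 70 (cap) — 260 left.
HR: +30 to 30 (cap) — 230 left.
Facilities takes 70 to reach its cap of 70 — 160 left.
Data takes 100 to reach its cap of 100 — 60 left.
QA: +60 (room for 200) → 60. Pool exhausted.
Total = 230×30 + 270×110 + 80×60 + 240×70 + 120×100 + 250×120 + 180×70 = 112800.

112800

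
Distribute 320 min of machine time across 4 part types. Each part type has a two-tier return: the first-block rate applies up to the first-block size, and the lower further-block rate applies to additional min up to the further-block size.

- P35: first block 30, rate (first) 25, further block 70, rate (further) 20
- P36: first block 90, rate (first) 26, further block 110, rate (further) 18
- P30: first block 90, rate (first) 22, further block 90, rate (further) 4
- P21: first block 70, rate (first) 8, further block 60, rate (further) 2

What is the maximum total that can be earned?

Order all 8 blocks by rate: P36/first 26 > P35/first 25 > P30/first 22 > P35/second 20 > P36/second 18 > P21/first 8 > P30/second 4 > P21/second 2.
P36/first (26): +90 — 230 left.
P35 first at 25: fill all 30 — 200 left.
P30 first at 22: fill all 90 — 110 left.
P35 second at 20: fill all 70 — 40 left.
P36 second at 18: only 40 left, fill 40.
Total = 26×90 + 25×30 + 22×90 + 20×70 + 18×40 = 7190.

7190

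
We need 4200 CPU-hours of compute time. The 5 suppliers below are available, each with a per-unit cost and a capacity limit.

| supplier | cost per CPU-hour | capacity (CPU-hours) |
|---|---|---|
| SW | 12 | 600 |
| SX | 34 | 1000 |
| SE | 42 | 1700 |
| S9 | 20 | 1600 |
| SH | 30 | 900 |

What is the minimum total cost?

104400

Use suppliers in increasing cost order.
Take 600 from SW at 12 — need 3600 more.
S9 (20): use full 1600 — 2000 CPU-hours to go.
SH (30): use full 900 — 1100 CPU-hours to go.
Take 1000 from SX at 34 — need 100 more.
SE (42): take the remaining 100 — done.
Cost = 600×12 + 1600×20 + 900×30 + 1000×34 + 100×42 = 104400.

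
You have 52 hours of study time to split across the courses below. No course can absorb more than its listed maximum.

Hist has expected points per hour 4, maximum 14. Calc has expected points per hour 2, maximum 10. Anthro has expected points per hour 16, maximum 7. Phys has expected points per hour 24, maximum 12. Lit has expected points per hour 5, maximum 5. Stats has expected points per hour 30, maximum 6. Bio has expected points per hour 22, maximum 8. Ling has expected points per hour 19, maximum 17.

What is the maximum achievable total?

1089

Order the courses by expected points per hour: Stats 30 > Phys 24 > Bio 22 > Ling 19 > Anthro 16 > Lit 5 > Hist 4 > Calc 2.
Give Stats 6 to hit its cap of 6 ; 46 left.
Phys takes 12 to reach its cap of 12 ; 34 left.
Give Bio 8 to hit its cap of 8 ; 26 left.
Ling: +17 to 17 (cap) ; 9 left.
Anthro takes 7 to reach its cap of 7 ; 2 left.
Only 2 left; Lit takes them to reach 2.
Total = 16×7 + 24×12 + 5×2 + 30×6 + 22×8 + 19×17 = 1089.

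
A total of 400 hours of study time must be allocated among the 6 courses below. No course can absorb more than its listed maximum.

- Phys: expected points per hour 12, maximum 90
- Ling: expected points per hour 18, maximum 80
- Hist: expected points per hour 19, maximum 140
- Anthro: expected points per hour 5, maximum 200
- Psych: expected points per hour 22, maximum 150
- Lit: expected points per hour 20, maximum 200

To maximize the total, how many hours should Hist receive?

50

Rank by expected points per hour: Psych 22 > Lit 20 > Hist 19 > Ling 18 > Phys 12 > Anthro 5.
Psych takes 150 to reach its cap of 150 → 250 left.
Lit: +200 to 200 (cap) → 50 left.
Hist has room for 140 but only 50 remain, so it gets 50.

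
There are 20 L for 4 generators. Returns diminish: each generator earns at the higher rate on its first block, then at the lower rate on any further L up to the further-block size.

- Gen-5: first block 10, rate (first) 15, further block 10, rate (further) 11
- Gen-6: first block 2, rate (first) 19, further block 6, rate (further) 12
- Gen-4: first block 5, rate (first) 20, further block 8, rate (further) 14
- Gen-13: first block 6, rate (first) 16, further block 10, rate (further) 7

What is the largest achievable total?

339

Rank every tier by rate: Gen-4/tier1 20 > Gen-6/tier1 19 > Gen-13/tier1 16 > Gen-5/tier1 15 > Gen-4/tier2 14 > Gen-6/tier2 12 > Gen-5/tier2 11 > Gen-13/tier2 7.
Gen-4 tier1 at 20: fill all 5 → 15 left.
Fill Gen-6 tier1 block (2 at 19) → 13 left.
Gen-13/tier1 (16): +6 → 7 left.
Gen-5 tier1 at 15: only 7 left, fill 7.
Total = 20×5 + 19×2 + 16×6 + 15×7 = 339.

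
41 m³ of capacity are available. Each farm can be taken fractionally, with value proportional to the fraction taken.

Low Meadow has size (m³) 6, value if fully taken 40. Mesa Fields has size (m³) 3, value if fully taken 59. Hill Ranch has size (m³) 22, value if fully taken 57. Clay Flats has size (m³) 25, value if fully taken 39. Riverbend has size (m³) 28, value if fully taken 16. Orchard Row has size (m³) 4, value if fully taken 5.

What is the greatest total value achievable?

Best value per unit of size first: Mesa Fields 59/3≈19.7, Low Meadow 40/6≈6.67, Hill Ranch 57/22≈2.59, Clay Flats 39/25≈1.56, Orchard Row 5/4≈1.25, Riverbend 16/28≈0.571.
All 3 m³ of Mesa Fields fit (value 59) ; 38 remain.
All 6 m³ of Low Meadow fit (value 40) ; 32 remain.
All 22 m³ of Hill Ranch fit (value 57) ; 10 remain.
Fill the last 10 m³ with part of Clay Flats: 10/25 of it earns 15.6.
Total value = 171.6.

171.6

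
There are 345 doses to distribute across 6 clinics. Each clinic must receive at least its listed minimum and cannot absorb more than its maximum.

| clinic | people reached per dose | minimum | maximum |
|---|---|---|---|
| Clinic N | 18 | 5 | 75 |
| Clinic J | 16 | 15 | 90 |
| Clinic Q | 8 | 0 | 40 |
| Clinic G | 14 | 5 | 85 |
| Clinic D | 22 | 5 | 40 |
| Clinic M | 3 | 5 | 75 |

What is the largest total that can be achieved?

5225

Meeting every minimum uses 5+15+0+5+5+5 = 35 doses, leaving 310.
Order the clinics by people reached per dose: Clinic D 22 > Clinic N 18 > Clinic J 16 > Clinic G 14 > Clinic Q 8 > Clinic M 3.
Clinic D: +35 to 40 (cap) ; 275 left.
Clinic N takes 70 more to reach its cap of 75 ; 205 left.
Clinic J: +75 to 90 (cap) ; 130 left.
Clinic G: +80 to 85 (cap) ; 50 left.
Clinic Q: +40 to 40 (cap) ; 10 left.
Clinic M: +10 (room for 70) → 15. Pool exhausted.
Total = 18×75 + 16×90 + 8×40 + 14×85 + 22×40 + 3×15 = 5225.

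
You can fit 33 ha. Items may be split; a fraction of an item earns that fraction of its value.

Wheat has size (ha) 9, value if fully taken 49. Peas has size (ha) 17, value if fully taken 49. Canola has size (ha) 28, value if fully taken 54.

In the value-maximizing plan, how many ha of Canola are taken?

7

Sort by value density: Wheat 49/9≈5.44, Peas 49/17≈2.88, Canola 54/28≈1.93.
Wheat: take in full, 9 ha for value 49 → 24 left.
Take all of Peas (17 ha, value 49) → 7 ha left.
7 ha left: a 7/28 share of Canola gives 54×7/28 = 13.5.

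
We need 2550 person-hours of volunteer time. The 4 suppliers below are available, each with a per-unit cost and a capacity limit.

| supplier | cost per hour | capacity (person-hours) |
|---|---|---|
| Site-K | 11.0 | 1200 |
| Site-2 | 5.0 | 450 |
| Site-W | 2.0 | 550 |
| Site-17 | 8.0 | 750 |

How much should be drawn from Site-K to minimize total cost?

800

Fill from the cheapest supplier first.
Take 550 from Site-W at 2.0 ; need 2000 more.
Take 450 from Site-2 at 5.0 ; need 1550 more.
Site-17 at 8.0: take all 750 person-hours ; 800 still needed.
Site-K (11.0): take the remaining 800 ; done.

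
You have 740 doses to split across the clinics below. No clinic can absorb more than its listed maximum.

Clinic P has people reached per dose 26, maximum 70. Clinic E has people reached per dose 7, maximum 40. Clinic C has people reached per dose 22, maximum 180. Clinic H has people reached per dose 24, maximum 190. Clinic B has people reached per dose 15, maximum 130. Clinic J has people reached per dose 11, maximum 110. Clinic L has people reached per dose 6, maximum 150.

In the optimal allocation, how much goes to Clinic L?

20

Rank by people reached per dose: Clinic P 26 > Clinic H 24 > Clinic C 22 > Clinic B 15 > Clinic J 11 > Clinic E 7 > Clinic L 6.
Clinic P: +70 to 70 (cap) — 670 left.
Clinic H takes 190 to reach its cap of 190 — 480 left.
Clinic C: +180 to 180 (cap) — 300 left.
Clinic B: +130 to 130 (cap) — 170 left.
Give Clinic J 110 to hit its cap of 110 — 60 left.
Clinic E: +40 to 40 (cap) — 20 left.
Clinic L has room for 150 but only 20 remain, so it gets 20.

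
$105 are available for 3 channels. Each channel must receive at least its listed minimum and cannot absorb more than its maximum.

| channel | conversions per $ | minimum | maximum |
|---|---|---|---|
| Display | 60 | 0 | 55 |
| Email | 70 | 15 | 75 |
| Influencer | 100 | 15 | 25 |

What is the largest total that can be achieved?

Meeting every minimum uses 0+15+15 = 30 $, leaving 75.
Rank by conversions per $: Influencer 100 > Email 70 > Display 60.
Influencer takes 10 more to reach its cap of 25 ; 65 left.
Give Email 60 more to hit its cap of 75 ; 5 left.
Display: +5 (room for 55) → 5. Pool exhausted.
Total = 60×5 + 70×75 + 100×25 = 8050.

8050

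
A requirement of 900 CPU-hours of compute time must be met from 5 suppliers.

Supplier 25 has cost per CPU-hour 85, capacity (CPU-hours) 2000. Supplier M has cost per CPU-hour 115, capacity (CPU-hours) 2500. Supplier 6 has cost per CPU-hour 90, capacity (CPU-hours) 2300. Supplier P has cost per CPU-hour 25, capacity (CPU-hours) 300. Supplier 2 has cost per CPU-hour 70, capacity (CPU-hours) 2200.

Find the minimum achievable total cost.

49500

Use suppliers in increasing cost order.
Supplier P at 25: take all 300 CPU-hours ; 600 still needed.
Supplier 2 at 70: take 600 of its 2200 ; requirement met.
Supplier 25, Supplier 6, Supplier M: unused.
Cost = 300×25 + 600×70 = 49500.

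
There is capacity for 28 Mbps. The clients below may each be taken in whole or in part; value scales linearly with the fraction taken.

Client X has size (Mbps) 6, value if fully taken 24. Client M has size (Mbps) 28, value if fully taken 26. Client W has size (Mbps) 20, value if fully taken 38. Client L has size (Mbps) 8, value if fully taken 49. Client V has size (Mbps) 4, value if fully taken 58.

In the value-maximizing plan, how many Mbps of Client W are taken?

10

Sort by value density: Client V 58/4≈14.5, Client L 49/8≈6.12, Client X 24/6≈4, Client W 38/20≈1.9, Client M 26/28≈0.929.
Take all of Client V (4 Mbps, value 58) → 24 Mbps left.
Client L: take in full, 8 Mbps for value 49 → 16 left.
Take all of Client X (6 Mbps, value 24) → 10 Mbps left.
Only 10 Mbps remain; take 10/20 of Client W for value 38×10/20 = 19.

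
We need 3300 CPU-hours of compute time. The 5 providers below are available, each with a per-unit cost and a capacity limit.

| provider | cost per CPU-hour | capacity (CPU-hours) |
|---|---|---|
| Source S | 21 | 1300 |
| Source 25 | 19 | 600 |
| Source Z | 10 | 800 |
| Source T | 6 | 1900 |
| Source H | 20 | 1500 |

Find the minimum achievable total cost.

Cheapest first:
Take 1900 from Source T at 6 — need 1400 more.
Source Z at 10: take all 800 CPU-hours — 600 still needed.
Take 600 from Source 25 at 19 — need 0 more.
Source H, Source S: unused.
Cost = 1900×6 + 800×10 + 600×19 = 30800.

30800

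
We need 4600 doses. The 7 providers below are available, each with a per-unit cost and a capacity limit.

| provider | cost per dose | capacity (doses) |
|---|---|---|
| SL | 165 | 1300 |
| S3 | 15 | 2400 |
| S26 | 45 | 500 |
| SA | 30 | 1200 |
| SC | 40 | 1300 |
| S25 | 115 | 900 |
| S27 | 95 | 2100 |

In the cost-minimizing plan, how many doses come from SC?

Fill from the cheapest provider first.
S3 at 15: take all 2400 doses — 2200 still needed.
SA (30): use full 1200 — 1000 doses to go.
SC (40): take the remaining 1000 — done.
S26, S27, S25, SL: unused.

1000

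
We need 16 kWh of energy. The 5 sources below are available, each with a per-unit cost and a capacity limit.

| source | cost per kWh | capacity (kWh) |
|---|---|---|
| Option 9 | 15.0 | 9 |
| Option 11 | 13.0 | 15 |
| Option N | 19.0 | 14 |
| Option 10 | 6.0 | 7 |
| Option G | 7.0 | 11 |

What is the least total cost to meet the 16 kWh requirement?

Fill from the cheapest source first.
Option 10 (6.0): use full 7 → 9 kWh to go.
Option G (7.0): take the remaining 9 → done.
Option 11, Option 9, Option N: unused.
Cost = 7×6.0 + 9×7.0 = 105.

105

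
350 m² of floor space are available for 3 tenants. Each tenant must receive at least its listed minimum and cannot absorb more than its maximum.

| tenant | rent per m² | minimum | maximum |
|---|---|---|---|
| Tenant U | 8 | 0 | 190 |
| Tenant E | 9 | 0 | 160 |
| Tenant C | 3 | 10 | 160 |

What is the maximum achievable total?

Meeting every minimum uses 0+0+10 = 10 m², leaving 340.
Highest rent per m² first: Tenant E 9 > Tenant U 8 > Tenant C 3.
Tenant E: +160 to 160 (cap) ; 180 left.
Only 180 left; Tenant U takes them to reach 180.
Total = 8×180 + 9×160 + 3×10 = 2910.

2910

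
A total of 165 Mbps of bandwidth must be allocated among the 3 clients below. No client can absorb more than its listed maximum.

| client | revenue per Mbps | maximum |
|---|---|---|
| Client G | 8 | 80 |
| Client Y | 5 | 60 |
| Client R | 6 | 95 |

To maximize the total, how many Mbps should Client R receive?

85

Order the clients by revenue per Mbps: Client G 8 > Client R 6 > Client Y 5.
Client G: +80 to 80 (cap) — 85 left.
Client R has room for 95 but only 85 remain, so it gets 85.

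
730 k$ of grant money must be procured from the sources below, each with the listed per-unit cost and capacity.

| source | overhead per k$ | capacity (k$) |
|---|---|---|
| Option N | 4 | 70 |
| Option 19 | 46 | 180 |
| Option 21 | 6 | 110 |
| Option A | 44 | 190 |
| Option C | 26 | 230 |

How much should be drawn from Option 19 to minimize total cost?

Cheapest first:
Option N (4): use full 70 ; 660 k$ to go.
Option 21 (6): use full 110 ; 550 k$ to go.
Take 230 from Option C at 26 ; need 320 more.
Option A (44): use full 190 ; 130 k$ to go.
Option 19 at 46: take 130 of its 180 ; requirement met.

130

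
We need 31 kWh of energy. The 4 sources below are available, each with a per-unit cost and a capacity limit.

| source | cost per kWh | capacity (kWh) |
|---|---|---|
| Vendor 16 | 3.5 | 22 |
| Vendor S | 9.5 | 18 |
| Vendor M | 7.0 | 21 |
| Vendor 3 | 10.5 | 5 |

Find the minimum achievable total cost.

Use sources in increasing cost order.
Vendor 16 at 3.5: take all 22 kWh → 9 still needed.
Vendor M at 7.0: take 9 of its 21 → requirement met.
Vendor S, Vendor 3: unused.
Cost = 22×3.5 + 9×7.0 = 140.

140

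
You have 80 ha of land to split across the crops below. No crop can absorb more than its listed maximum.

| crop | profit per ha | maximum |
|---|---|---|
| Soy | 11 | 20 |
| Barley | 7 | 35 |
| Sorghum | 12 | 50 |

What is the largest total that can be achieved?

890

Order the crops by profit per ha: Sorghum 12 > Soy 11 > Barley 7.
Give Sorghum 50 to hit its cap of 50 → 30 left.
Give Soy 20 to hit its cap of 20 → 10 left.
Barley: +10 (room for 35) → 10. Pool exhausted.
Total = 11×20 + 7×10 + 12×50 = 890.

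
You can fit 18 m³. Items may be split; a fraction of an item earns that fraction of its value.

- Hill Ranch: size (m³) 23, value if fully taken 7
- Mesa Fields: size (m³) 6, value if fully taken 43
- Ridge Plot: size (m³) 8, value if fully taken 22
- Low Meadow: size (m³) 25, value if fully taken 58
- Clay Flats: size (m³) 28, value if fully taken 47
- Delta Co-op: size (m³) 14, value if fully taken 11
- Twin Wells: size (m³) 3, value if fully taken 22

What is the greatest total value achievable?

89.32

Best value per unit of size first: Twin Wells 22/3≈7.33, Mesa Fields 43/6≈7.17, Ridge Plot 22/8≈2.75, Low Meadow 58/25≈2.32, Clay Flats 47/28≈1.68, Delta Co-op 11/14≈0.786, Hill Ranch 7/23≈0.304.
All 3 m³ of Twin Wells fit (value 22) — 15 remain.
All 6 m³ of Mesa Fields fit (value 43) — 9 remain.
All 8 m³ of Ridge Plot fit (value 22) — 1 remain.
Fill the last 1 m³ with part of Low Meadow: 1/25 of it earns 2.32.
Total value = 89.32.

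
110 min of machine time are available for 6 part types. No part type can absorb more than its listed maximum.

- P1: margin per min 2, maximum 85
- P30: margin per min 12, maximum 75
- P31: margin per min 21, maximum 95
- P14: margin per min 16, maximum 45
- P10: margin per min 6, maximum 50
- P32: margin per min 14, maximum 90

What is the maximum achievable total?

2235

Order the part types by margin per min: P31 21 > P14 16 > P32 14 > P30 12 > P10 6 > P1 2.
P31 takes 95 to reach its cap of 95 ; 15 left.
Only 15 left; P14 takes them to reach 15.
Total = 21×95 + 16×15 = 2235.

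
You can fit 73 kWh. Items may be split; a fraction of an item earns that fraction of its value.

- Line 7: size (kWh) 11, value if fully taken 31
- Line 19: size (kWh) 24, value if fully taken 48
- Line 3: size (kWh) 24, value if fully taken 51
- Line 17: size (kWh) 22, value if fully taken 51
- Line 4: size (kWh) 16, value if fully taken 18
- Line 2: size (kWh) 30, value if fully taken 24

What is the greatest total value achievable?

165

Sort by value density: Line 7 31/11≈2.82, Line 17 51/22≈2.32, Line 3 51/24≈2.12, Line 19 48/24≈2, Line 4 18/16≈1.12, Line 2 24/30≈0.8.
Take all of Line 7 (11 kWh, value 31) ; 62 kWh left.
Line 17: take in full, 22 kWh for value 51 ; 40 left.
Take all of Line 3 (24 kWh, value 51) ; 16 kWh left.
Only 16 kWh remain; take 16/24 of Line 19 for value 48×16/24 = 32.
Total value = 165.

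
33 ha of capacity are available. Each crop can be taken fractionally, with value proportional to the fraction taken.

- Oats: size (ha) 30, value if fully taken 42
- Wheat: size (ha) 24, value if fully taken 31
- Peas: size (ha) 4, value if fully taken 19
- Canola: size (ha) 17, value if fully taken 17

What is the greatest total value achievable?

Rank by value-to-size ratio: Peas 19/4≈4.75, Oats 42/30≈1.4, Wheat 31/24≈1.29, Canola 17/17≈1.
All 4 ha of Peas fit (value 19) — 29 remain.
Fill the last 29 ha with part of Oats: 29/30 of it earns 40.6.
Total value = 59.6.

59.6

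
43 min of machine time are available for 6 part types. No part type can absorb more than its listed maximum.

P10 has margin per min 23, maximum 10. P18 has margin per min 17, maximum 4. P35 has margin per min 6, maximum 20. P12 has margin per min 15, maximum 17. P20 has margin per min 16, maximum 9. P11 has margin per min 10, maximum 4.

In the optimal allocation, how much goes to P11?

3

Highest margin per min first: P10 23 > P18 17 > P20 16 > P12 15 > P11 10 > P35 6.
Give P10 10 to hit its cap of 10 ; 33 left.
P18: +4 to 4 (cap) ; 29 left.
Give P20 9 to hit its cap of 9 ; 20 left.
P12 takes 17 to reach its cap of 17 ; 3 left.
P11 has room for 4 but only 3 remain, so it gets 3.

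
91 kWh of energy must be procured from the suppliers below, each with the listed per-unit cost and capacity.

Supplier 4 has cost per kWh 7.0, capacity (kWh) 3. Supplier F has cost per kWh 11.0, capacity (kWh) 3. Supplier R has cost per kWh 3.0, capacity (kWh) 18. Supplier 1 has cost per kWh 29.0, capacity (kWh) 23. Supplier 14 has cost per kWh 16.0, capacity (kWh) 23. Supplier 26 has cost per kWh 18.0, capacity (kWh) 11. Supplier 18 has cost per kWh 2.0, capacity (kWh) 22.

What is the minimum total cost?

Cheapest first:
Supplier 18 (2.0): use full 22 — 69 kWh to go.
Take 18 from Supplier R at 3.0 — need 51 more.
Supplier 4 at 7.0: take all 3 kWh — 48 still needed.
Supplier F (11.0): use full 3 — 45 kWh to go.
Supplier 14 (16.0): use full 23 — 22 kWh to go.
Supplier 26 at 18.0: take all 11 kWh — 11 still needed.
Supplier 1 (29.0): take the remaining 11 — done.
Cost = 22×2.0 + 18×3.0 + 3×7.0 + 3×11.0 + 23×16.0 + 11×18.0 + 11×29.0 = 1037.

1037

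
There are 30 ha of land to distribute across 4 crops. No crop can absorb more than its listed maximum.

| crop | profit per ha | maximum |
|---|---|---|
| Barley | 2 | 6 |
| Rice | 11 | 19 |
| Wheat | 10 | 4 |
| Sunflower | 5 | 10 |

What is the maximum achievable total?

Highest profit per ha first: Rice 11 > Wheat 10 > Sunflower 5 > Barley 2.
Rice takes 19 to reach its cap of 19 ; 11 left.
Wheat: +4 to 4 (cap) ; 7 left.
Only 7 left; Sunflower takes them to reach 7.
Total = 11×19 + 10×4 + 5×7 = 284.

284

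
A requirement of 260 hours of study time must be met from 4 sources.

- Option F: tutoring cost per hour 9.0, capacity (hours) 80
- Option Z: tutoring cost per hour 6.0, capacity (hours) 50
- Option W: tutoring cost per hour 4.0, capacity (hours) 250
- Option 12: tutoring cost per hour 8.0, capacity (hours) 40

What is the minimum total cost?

Fill from the cheapest source first.
Option W at 4.0: take all 250 hours — 10 still needed.
Option Z (6.0): take the remaining 10 — done.
Option 12, Option F: unused.
Cost = 250×4.0 + 10×6.0 = 1060.

1060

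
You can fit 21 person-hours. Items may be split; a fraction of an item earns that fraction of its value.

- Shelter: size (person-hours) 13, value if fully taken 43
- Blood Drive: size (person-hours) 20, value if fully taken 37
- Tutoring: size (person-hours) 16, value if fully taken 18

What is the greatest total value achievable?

57.8

Rank by value-to-size ratio: Shelter 43/13≈3.31, Blood Drive 37/20≈1.85, Tutoring 18/16≈1.12.
All 13 person-hours of Shelter fit (value 43) ; 8 remain.
Only 8 person-hours remain; take 8/20 of Blood Drive for value 37×8/20 = 14.8.
Total value = 57.8.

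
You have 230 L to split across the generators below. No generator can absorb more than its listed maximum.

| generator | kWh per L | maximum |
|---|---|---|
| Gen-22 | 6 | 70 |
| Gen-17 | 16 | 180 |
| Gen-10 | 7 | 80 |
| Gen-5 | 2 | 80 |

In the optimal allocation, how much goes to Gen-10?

Highest kWh per L first: Gen-17 16 > Gen-10 7 > Gen-22 6 > Gen-5 2.
Gen-17 takes 180 to reach its cap of 180 — 50 left.
Gen-10 has room for 80 but only 50 remain, so it gets 50.

50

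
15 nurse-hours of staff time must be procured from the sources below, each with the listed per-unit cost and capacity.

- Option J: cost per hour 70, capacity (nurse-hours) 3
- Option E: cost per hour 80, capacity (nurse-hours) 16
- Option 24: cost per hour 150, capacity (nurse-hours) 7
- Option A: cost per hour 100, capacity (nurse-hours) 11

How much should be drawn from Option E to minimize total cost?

12

Cheapest first:
Take 3 from Option J at 70 ; need 12 more.
Option E at 80: take 12 of its 16 ; requirement met.
Option A, Option 24: unused.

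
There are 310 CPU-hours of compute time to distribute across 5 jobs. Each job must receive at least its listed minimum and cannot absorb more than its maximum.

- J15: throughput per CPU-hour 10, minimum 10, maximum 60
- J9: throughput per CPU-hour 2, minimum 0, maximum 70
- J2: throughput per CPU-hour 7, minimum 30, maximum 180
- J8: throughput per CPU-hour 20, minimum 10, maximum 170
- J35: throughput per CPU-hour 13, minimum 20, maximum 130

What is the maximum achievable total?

Meeting every minimum uses 10+0+30+10+20 = 70 CPU-hours, leaving 240.
Order the jobs by throughput per CPU-hour: J8 20 > J35 13 > J15 10 > J2 7 > J9 2.
Give J8 160 more to hit its cap of 170 ; 80 left.
J35: +80 (room for 110) → 100. Pool exhausted.
Total = 10×10 + 7×30 + 20×170 + 13×100 = 5010.

5010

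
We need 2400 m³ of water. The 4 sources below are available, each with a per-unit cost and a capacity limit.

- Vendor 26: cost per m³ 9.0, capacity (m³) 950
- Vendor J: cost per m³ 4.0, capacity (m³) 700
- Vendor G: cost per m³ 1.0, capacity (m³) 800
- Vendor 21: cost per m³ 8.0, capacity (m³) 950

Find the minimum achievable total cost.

Cheapest first:
Vendor G at 1.0: take all 800 m³ → 1600 still needed.
Take 700 from Vendor J at 4.0 → need 900 more.
Take 900 from Vendor 21 at 8.0 to finish.
Vendor 26: unused.
Cost = 800×1.0 + 700×4.0 + 900×8.0 = 10800.

10800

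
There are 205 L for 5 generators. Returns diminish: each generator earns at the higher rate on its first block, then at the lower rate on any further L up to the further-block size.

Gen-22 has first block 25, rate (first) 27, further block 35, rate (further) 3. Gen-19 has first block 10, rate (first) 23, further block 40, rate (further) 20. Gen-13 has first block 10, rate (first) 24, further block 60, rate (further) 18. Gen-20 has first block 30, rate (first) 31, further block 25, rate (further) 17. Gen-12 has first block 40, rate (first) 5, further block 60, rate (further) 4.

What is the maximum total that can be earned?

Treat each block as its own option and order by rate: Gen-20/first 31 > Gen-22/first 27 > Gen-13/first 24 > Gen-19/first 23 > Gen-19/second 20 > Gen-13/second 18 > Gen-20/second 17 > Gen-12/first 5 > Gen-12/second 4 > Gen-22/second 3.
Gen-20/first (31): +30 → 175 left.
Gen-22 first at 27: fill all 25 → 150 left.
Fill Gen-13 first block (10 at 24) → 140 left.
Gen-19/first (23): +10 → 130 left.
Gen-19/second (20): +40 → 90 left.
Gen-13/second (18): +60 → 30 left.
Gen-20 second at 17: fill all 25 → 5 left.
Gen-12 first at 5: only 5 left, fill 5.
Total = 31×30 + 27×25 + 24×10 + 23×10 + 20×40 + 18×60 + 17×25 + 5×5 = 4405.

4405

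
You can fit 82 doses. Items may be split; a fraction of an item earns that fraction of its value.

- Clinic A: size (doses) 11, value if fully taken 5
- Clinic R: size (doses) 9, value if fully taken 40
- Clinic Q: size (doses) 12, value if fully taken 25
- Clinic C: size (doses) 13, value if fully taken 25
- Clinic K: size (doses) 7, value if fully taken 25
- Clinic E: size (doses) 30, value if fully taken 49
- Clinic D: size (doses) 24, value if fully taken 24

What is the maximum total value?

Best value per unit of size first: Clinic R 40/9≈4.44, Clinic K 25/7≈3.57, Clinic Q 25/12≈2.08, Clinic C 25/13≈1.92, Clinic E 49/30≈1.63, Clinic D 24/24≈1, Clinic A 5/11≈0.455.
Clinic R: take in full, 9 doses for value 40 → 73 left.
Clinic K: take in full, 7 doses for value 25 → 66 left.
Clinic Q: take in full, 12 doses for value 25 → 54 left.
Take all of Clinic C (13 doses, value 25) → 41 doses left.
Take all of Clinic E (30 doses, value 49) → 11 doses left.
Fill the last 11 doses with part of Clinic D: 11/24 of it earns 11.
Total value = 175.

175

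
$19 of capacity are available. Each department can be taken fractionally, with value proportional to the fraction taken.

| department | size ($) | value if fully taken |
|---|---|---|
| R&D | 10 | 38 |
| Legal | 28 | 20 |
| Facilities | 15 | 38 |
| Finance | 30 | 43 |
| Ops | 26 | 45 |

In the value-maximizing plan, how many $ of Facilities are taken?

Sort by value density: R&D 38/10≈3.8, Facilities 38/15≈2.53, Ops 45/26≈1.73, Finance 43/30≈1.43, Legal 20/28≈0.714.
All 10 $ of R&D fit (value 38) ; 9 remain.
Fill the last 9 $ with part of Facilities: 9/15 of it earns 22.8.

9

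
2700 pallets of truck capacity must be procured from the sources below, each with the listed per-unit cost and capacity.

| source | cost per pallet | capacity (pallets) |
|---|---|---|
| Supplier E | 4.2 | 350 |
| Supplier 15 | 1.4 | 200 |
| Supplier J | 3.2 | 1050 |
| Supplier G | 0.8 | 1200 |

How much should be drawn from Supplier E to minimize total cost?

250

Fill from the cheapest source first.
Take 1200 from Supplier G at 0.8 ; need 1500 more.
Supplier 15 at 1.4: take all 200 pallets ; 1300 still needed.
Supplier J (3.2): use full 1050 ; 250 pallets to go.
Supplier E at 4.2: take 250 of its 350 ; requirement met.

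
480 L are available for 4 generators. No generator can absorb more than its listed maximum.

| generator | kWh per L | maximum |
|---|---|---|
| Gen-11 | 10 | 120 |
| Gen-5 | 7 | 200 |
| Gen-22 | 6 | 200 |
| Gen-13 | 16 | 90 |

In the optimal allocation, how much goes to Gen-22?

70

Rank by kWh per L: Gen-13 16 > Gen-11 10 > Gen-5 7 > Gen-22 6.
Give Gen-13 90 to hit its cap of 90 → 390 left.
Give Gen-11 120 to hit its cap of 120 → 270 left.
Gen-5 takes 200 to reach its cap of 200 → 70 left.
Only 70 left; Gen-22 takes them to reach 70.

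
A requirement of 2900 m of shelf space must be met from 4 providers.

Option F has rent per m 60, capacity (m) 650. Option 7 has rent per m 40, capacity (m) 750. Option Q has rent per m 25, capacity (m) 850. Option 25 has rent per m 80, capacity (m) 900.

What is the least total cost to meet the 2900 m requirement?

142250

Use providers in increasing cost order.
Option Q (25): use full 850 → 2050 m to go.
Option 7 at 40: take all 750 m → 1300 still needed.
Option F (60): use full 650 → 650 m to go.
Take 650 from Option 25 at 80 to finish.
Cost = 850×25 + 750×40 + 650×60 + 650×80 = 142250.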